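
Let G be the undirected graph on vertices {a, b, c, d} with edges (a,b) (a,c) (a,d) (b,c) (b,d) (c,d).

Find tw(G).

A width-3 tree decomposition is:
Bags: B1 = {a, b, c, d}
Tree: (single bag)
A single bag containing all 4 vertices is trivially a valid decomposition of width 3. Conversely, {a, b, c, d} is a clique of size 4, and the vertices of any clique must share a bag in every tree decomposition; so some bag has ≥ 4 vertices and tw(G) ≥ 3. The upper and lower bounds meet at 3, so that is the treewidth.

3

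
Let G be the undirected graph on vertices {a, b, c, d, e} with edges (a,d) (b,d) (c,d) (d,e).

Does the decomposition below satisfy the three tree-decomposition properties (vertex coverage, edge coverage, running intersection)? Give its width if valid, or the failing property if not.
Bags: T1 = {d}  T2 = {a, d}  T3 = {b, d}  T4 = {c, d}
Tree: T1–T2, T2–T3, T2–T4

A tree decomposition must satisfy three properties: every vertex lies in some bag; for every edge, both endpoints lie together in some bag; and for every vertex, the bags containing it form a connected subtree. Here vertex e appears in no bag, so the decomposition is invalid.

No — vertex e appears in no bag.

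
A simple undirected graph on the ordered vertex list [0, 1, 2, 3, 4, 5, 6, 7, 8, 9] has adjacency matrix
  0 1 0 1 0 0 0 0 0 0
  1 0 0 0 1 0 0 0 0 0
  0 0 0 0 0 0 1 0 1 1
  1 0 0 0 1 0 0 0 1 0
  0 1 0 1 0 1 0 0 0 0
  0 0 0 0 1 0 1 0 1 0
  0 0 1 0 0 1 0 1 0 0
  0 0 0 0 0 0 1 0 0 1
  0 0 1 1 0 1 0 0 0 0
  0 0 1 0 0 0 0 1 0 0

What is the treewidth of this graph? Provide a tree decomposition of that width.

Treewidth 2.
Bags: B1 = {0, 1, 3}  B2 = {1, 3, 4}  B3 = {3, 4, 8}  B4 = {4, 5, 8}  B5 = {2, 5, 8}  B6 = {2, 5, 6}  B7 = {2, 6, 9}  B8 = {6, 7, 9}
Tree: B1–B2, B2–B3, B3–B4, B4–B5, B5–B6, B6–B7, B7–B8

Each bag holds 3 vertices, so the decomposition has width 2, which upper-bounds the treewidth. For the lower bound, G contains the cycle 0–1–4–3–0, so G is not a forest; only forests have treewidth ≤ 1, hence tw(G) ≥ 2. Therefore the treewidth is 2.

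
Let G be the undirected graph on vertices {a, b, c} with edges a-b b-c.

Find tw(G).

1

A width-1 tree decomposition is:
Bags: B1 = {b, c}  B2 = {a, b}
Tree: B1–B2
The largest bag has 2 vertices, giving width 1; this decomposition certifies tw(G) ≤ 1. Any graph with an edge has treewidth ≥ 1, and G has the edge b–c. The upper and lower bounds meet at 1, so that is the treewidth.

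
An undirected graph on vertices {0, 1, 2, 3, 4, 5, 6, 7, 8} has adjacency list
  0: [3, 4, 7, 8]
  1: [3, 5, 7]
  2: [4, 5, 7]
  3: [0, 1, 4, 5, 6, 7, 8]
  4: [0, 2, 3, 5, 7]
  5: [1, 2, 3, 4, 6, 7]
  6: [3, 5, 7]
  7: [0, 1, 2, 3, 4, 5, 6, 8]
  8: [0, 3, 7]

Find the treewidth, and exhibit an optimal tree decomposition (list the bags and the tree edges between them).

Treewidth 3.
One such decomposition:
Bags: B1 = {3, 4, 5, 7}  B2 = {0, 3, 4, 7}  B3 = {1, 3, 5, 7}  B4 = {3, 5, 6, 7}  B5 = {0, 3, 7, 8}  B6 = {2, 4, 5, 7}
Tree: B1–B2, B1–B3, B1–B4, B2–B5, B1–B6

Every bag has size at most 4, so the width is 4 − 1 = 3 and tw(G) ≤ 3. Conversely, {2, 4, 5, 7} is a clique of size 4, and the vertices of any clique must share a bag in every tree decomposition; so some bag has ≥ 4 vertices and tw(G) ≥ 3. Combining the bounds, tw(G) = 3.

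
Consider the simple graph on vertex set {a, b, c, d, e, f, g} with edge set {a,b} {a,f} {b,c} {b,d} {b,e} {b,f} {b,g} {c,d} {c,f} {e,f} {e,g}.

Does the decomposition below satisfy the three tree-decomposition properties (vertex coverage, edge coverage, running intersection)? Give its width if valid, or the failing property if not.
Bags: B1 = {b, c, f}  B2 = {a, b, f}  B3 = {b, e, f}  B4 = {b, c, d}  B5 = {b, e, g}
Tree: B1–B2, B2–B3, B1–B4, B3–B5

Every vertex of G appears in some bag (union = {a, b, c, d, e, f, g}); every edge is covered by a bag; and for each vertex v the set of bags containing v is connected in the bag tree. The decomposition is therefore valid. The largest bag has 3 vertices, so the width is 2.

Yes; width 2.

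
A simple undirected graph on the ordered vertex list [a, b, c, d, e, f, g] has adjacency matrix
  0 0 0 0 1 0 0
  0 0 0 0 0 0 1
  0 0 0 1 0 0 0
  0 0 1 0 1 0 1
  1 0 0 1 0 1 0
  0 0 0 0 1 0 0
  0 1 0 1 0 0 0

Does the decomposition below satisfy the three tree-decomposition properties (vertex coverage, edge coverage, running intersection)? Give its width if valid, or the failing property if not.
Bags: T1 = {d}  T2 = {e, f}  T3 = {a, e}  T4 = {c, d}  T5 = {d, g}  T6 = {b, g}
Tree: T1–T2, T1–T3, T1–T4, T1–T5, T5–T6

A tree decomposition must satisfy three properties: every vertex lies in some bag; for every edge, both endpoints lie together in some bag; and for every vertex, the bags containing it form a connected subtree. Here edge (e,d) lies in no bag, so the decomposition is invalid.

No — edge (e,d) lies in no bag.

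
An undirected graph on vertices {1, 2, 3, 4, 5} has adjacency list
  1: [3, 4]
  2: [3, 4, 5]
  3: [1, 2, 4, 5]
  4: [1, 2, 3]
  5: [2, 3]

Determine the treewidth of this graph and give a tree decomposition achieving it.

Every bag has size at most 3, so the width is 3 − 1 = 2 and tw(G) ≤ 2. Conversely, {1, 3, 4} is a clique of size 3, and the vertices of any clique must share a bag in every tree decomposition; so some bag has ≥ 3 vertices and tw(G) ≥ 2. Combining the bounds, tw(G) = 2.

Treewidth 2.
Bags: B1 = {1, 3, 4}  B2 = {2, 3, 4}  B3 = {2, 3, 5}
Tree: B1–B2, B2–B3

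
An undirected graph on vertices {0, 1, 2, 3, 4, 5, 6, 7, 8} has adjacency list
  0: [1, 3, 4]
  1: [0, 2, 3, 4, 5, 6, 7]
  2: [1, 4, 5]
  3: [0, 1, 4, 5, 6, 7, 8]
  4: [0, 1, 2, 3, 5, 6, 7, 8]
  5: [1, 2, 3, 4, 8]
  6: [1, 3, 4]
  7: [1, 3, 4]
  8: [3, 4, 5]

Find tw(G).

3

A width-3 tree decomposition is:
Bags: B1 = {1, 3, 4, 6}  B2 = {1, 3, 4, 5}  B3 = {1, 3, 4, 7}  B4 = {0, 1, 3, 4}  B5 = {3, 4, 5, 8}  B6 = {1, 2, 4, 5}
Tree: B1–B2, B2–B3, B2–B4, B2–B5, B2–B6
Each bag holds 4 vertices, so the decomposition has width 3, which upper-bounds the treewidth. Conversely, {3, 4, 5, 8} is a clique of size 4, and the vertices of any clique must share a bag in every tree decomposition; so some bag has ≥ 4 vertices and tw(G) ≥ 3. Combining the bounds, tw(G) = 3.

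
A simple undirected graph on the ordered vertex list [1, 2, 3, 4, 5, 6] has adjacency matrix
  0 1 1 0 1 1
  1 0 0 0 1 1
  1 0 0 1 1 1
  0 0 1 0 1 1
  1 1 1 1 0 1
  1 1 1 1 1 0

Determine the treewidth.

3

A width-3 tree decomposition is:
Bags: B1 = {1, 3, 5, 6}  B2 = {1, 2, 5, 6}  B3 = {3, 4, 5, 6}
Tree: B1–B2, B1–B3
Each bag holds 4 vertices, so the decomposition has width 3, which upper-bounds the treewidth. Conversely, {1, 2, 5, 6} is a clique of size 4, and the vertices of any clique must share a bag in every tree decomposition; so some bag has ≥ 4 vertices and tw(G) ≥ 3. Hence tw(G) = 3 exactly.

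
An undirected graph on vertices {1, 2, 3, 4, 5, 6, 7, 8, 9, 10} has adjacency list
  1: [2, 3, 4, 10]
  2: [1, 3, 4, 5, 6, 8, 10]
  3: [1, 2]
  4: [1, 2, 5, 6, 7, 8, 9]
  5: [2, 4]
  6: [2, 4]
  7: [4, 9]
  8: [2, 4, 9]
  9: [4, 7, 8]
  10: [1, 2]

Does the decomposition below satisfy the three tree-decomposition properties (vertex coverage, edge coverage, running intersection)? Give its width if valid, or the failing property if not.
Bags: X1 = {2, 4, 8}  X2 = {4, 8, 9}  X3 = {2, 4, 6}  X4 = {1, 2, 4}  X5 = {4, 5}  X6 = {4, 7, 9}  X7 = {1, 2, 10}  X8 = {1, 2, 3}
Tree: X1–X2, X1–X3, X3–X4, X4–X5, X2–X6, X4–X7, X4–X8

No — edge (2,5) lies in no bag.

A tree decomposition must satisfy three properties: every vertex lies in some bag; for every edge, both endpoints lie together in some bag; and for every vertex, the bags containing it form a connected subtree. Here edge (2,5) lies in no bag, so the decomposition is invalid.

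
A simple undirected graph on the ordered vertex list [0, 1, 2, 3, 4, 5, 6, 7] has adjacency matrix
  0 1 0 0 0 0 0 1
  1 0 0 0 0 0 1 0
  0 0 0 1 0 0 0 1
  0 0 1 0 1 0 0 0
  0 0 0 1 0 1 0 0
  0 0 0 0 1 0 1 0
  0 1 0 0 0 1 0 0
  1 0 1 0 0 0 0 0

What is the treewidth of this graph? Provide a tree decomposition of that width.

Treewidth 2.
One optimal decomposition is:
Bags: B1 = {2, 3, 4}  B2 = {2, 4, 7}  B3 = {0, 4, 7}  B4 = {0, 1, 4}  B5 = {1, 4, 6}  B6 = {4, 5, 6}
Tree: B1–B2, B2–B3, B3–B4, B4–B5, B5–B6

The largest bag has 3 vertices, giving width 2; this decomposition certifies tw(G) ≤ 2. Since 4–3–2–7–0–1–6–5–4 is a cycle in G, G is not acyclic. Forests are exactly the graphs of treewidth ≤ 1, so tw(G) ≥ 2. Hence tw(G) = 2 exactly.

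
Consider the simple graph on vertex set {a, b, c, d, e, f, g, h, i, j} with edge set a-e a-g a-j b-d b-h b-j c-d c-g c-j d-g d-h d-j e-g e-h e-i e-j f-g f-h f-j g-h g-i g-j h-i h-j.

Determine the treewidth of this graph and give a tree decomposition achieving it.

The largest bag has 4 vertices, giving width 3; this decomposition certifies tw(G) ≤ 3. Conversely, {d, g, h, j} is a clique of size 4, and the vertices of any clique must share a bag in every tree decomposition; so some bag has ≥ 4 vertices and tw(G) ≥ 3. Therefore the treewidth is 3.

Treewidth 3.
One optimal decomposition is:
Bags: B1 = {e, g, h, j}  B2 = {d, g, h, j}  B3 = {e, g, h, i}  B4 = {c, d, g, j}  B5 = {b, d, h, j}  B6 = {f, g, h, j}  B7 = {a, e, g, j}
Tree: B1–B2, B1–B3, B2–B4, B2–B5, B2–B6, B1–B7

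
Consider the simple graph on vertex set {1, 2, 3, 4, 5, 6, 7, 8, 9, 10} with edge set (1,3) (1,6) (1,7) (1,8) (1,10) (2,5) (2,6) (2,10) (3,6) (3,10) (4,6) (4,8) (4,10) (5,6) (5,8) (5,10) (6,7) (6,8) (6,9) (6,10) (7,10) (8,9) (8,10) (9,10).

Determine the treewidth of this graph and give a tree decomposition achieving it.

Treewidth 3.
One optimal decomposition is:
Bags: B1 = {5, 6, 8, 10}  B2 = {1, 6, 8, 10}  B3 = {4, 6, 8, 10}  B4 = {1, 3, 6, 10}  B5 = {2, 5, 6, 10}  B6 = {1, 6, 7, 10}  B7 = {6, 8, 9, 10}
Tree: B1–B2, B1–B3, B2–B4, B1–B5, B2–B6, B2–B7

Every bag has size at most 4, so the width is 4 − 1 = 3 and tw(G) ≤ 3. For the lower bound, the 4 vertices {1, 6, 8, 10} are pairwise adjacent, and any tree decomposition puts a clique entirely inside one bag — forcing width ≥ 3. Hence tw(G) = 3 exactly.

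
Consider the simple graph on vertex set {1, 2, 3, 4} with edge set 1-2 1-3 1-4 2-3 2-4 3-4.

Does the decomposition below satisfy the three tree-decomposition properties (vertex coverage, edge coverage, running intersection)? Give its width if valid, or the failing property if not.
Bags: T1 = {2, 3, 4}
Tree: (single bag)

No — vertex 1 appears in no bag.

A tree decomposition must satisfy three properties: every vertex lies in some bag; for every edge, both endpoints lie together in some bag; and for every vertex, the bags containing it form a connected subtree. Here vertex 1 appears in no bag, so the decomposition is invalid.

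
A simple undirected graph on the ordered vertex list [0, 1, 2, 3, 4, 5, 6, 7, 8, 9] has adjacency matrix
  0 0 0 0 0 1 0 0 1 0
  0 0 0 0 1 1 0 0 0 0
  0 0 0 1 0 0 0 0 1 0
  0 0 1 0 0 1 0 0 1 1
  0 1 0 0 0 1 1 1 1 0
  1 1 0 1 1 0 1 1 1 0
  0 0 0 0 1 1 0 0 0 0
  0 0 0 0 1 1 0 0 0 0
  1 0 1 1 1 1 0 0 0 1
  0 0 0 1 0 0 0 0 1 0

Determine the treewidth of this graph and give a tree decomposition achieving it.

Treewidth 2.
Bags: B1 = {3, 5, 8}  B2 = {4, 5, 8}  B3 = {4, 5, 6}  B4 = {0, 5, 8}  B5 = {4, 5, 7}  B6 = {3, 8, 9}  B7 = {1, 4, 5}  B8 = {2, 3, 8}
Tree: B1–B2, B2–B3, B2–B4, B3–B5, B1–B6, B3–B7, B6–B8

Each bag holds 3 vertices, so the decomposition has width 2, which upper-bounds the treewidth. For the lower bound, the 3 vertices {3, 8, 9} are pairwise adjacent, and any tree decomposition puts a clique entirely inside one bag — forcing width ≥ 2. Hence tw(G) = 2 exactly.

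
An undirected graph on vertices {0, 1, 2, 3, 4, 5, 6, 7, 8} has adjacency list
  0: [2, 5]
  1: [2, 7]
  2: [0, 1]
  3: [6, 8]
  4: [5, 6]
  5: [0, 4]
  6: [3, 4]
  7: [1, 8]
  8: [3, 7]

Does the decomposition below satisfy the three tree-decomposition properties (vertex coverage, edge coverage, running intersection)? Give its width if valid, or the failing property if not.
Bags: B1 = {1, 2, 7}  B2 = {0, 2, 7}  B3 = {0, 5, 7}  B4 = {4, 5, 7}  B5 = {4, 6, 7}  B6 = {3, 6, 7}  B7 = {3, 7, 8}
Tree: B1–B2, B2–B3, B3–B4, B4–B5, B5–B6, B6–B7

Yes; width 2.

Every vertex of G appears in some bag (union = {0, 1, 2, 3, 4, 5, 6, 7, 8}); every edge is covered by a bag; and for each vertex v the set of bags containing v is connected in the bag tree. The decomposition is therefore valid. The largest bag has 3 vertices, so the width is 2.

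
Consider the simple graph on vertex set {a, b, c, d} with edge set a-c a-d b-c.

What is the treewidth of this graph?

1

A width-1 tree decomposition is:
Bags: B1 = {b, c}  B2 = {a, c}  B3 = {a, d}
Tree: B1–B2, B2–B3
Every bag has size at most 2, so the width is 2 − 1 = 1 and tw(G) ≤ 1. G has an edge, so its treewidth is at least 1. Combining the bounds, tw(G) = 1.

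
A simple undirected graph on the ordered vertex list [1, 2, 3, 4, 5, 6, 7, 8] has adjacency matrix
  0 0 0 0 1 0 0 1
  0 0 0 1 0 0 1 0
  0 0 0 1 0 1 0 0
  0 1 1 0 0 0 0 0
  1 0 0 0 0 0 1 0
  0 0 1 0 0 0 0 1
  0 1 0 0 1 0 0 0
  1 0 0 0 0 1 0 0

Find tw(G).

2

A width-2 tree decomposition is:
Bags: B1 = {3, 4, 6}  B2 = {4, 6, 8}  B3 = {1, 4, 8}  B4 = {1, 4, 5}  B5 = {4, 5, 7}  B6 = {2, 4, 7}
Tree: B1–B2, B2–B3, B3–B4, B4–B5, B5–B6
Every bag has size at most 3, so the width is 3 − 1 = 2 and tw(G) ≤ 2. Since 4–3–6–8–1–5–7–2–4 is a cycle in G, G is not acyclic. Forests are exactly the graphs of treewidth ≤ 1, so tw(G) ≥ 2. Combining the bounds, tw(G) = 2.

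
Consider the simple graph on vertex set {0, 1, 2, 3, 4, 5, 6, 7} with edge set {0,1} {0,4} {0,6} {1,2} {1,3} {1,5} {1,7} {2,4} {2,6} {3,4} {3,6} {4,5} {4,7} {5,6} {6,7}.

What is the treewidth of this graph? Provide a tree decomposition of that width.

The largest bag has 4 vertices, giving width 3; this decomposition certifies tw(G) ≤ 3. For the lower bound: the 4 vertex sets {0,6}, {1,7}, {4}, {3} are disjoint, each induces a connected subgraph, and every pair is joined by at least one edge of G. Contracting each set to a single vertex therefore yields K_{4} as a minor, and since treewidth is minor-monotone, tw(G) ≥ tw(K_{4}) = 3. The upper and lower bounds meet at 3, so that is the treewidth.

Treewidth 3.
One such decomposition:
Bags: B1 = {0, 1, 4, 6}  B2 = {1, 4, 6, 7}  B3 = {1, 3, 4, 6}  B4 = {1, 4, 5, 6}  B5 = {1, 2, 4, 6}
Tree: B1–B2, B2–B3, B3–B4, B4–B5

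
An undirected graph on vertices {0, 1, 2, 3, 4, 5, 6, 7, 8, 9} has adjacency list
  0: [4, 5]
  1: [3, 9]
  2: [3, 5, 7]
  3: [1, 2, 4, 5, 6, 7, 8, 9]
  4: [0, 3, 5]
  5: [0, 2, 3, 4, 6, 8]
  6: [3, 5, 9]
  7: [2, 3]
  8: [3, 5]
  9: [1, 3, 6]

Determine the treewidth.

A width-2 tree decomposition is:
Bags: B1 = {2, 3, 5}  B2 = {2, 3, 7}  B3 = {3, 5, 8}  B4 = {3, 4, 5}  B5 = {3, 5, 6}  B6 = {0, 4, 5}  B7 = {3, 6, 9}  B8 = {1, 3, 9}
Tree: B1–B2, B1–B3, B1–B4, B4–B5, B4–B6, B5–B7, B7–B8
Every bag has size at most 3, so the width is 3 − 1 = 2 and tw(G) ≤ 2. On the other hand G contains the 3-clique {0, 4, 5}. A clique must lie in a single bag of any decomposition, so no decomposition can have width below 2. Hence tw(G) = 2 exactly.

2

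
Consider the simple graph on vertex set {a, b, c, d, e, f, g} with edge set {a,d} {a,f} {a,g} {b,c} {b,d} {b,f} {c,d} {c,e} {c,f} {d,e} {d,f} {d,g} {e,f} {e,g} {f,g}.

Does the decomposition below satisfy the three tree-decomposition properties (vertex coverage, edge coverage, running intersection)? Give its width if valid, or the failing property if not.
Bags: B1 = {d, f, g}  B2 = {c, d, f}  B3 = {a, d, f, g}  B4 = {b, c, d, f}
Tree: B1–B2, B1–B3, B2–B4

No — vertex e appears in no bag.

A tree decomposition must satisfy three properties: every vertex lies in some bag; for every edge, both endpoints lie together in some bag; and for every vertex, the bags containing it form a connected subtree. Here vertex e appears in no bag, so the decomposition is invalid.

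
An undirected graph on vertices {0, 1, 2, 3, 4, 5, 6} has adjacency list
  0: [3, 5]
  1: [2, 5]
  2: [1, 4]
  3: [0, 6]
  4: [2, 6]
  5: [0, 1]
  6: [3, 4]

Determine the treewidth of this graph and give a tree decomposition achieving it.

Treewidth 2.
Bags: B1 = {3, 4, 6}  B2 = {0, 3, 4}  B3 = {0, 4, 5}  B4 = {1, 4, 5}  B5 = {1, 2, 4}
Tree: B1–B2, B2–B3, B3–B4, B4–B5

Every bag has size at most 3, so the width is 3 − 1 = 2 and tw(G) ≤ 2. The edges 4–6–3–0–5–1–2–4 form a cycle, so G is not a tree and its treewidth is at least 2. Therefore the treewidth is 2.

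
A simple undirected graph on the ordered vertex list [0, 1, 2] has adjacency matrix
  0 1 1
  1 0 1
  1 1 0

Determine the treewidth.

A width-2 tree decomposition is:
Bags: B1 = {0, 1, 2}
Tree: (single bag)
A single bag containing all 3 vertices is trivially a valid decomposition of width 2. On the other hand G contains the 3-clique {0, 1, 2}. A clique must lie in a single bag of any decomposition, so no decomposition can have width below 2. Combining the bounds, tw(G) = 2.

2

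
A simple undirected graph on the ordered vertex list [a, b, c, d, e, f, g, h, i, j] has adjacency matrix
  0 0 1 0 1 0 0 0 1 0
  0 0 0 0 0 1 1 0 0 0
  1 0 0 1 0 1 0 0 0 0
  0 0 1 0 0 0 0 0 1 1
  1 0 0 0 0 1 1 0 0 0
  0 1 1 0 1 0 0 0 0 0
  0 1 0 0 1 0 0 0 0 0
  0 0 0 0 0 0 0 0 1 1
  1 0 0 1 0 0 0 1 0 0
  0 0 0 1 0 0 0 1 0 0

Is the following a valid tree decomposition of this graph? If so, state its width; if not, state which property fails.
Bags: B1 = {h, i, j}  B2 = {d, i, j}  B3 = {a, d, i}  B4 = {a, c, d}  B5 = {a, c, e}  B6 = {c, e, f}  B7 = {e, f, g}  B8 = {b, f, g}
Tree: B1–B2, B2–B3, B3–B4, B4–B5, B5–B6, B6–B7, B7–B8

Every vertex of G appears in some bag (union = {a, b, c, d, e, f, g, h, i, j}); every edge is covered by a bag; and for each vertex v the set of bags containing v is connected in the bag tree. The decomposition is therefore valid. The largest bag has 3 vertices, so the width is 2.

Yes; width 2.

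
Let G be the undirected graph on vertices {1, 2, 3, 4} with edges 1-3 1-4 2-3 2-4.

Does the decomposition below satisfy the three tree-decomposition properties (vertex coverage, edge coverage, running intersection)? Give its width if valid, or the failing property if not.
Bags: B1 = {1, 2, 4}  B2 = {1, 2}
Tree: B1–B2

No — vertex 3 appears in no bag.

A tree decomposition must satisfy three properties: every vertex lies in some bag; for every edge, both endpoints lie together in some bag; and for every vertex, the bags containing it form a connected subtree. Here vertex 3 appears in no bag, so the decomposition is invalid.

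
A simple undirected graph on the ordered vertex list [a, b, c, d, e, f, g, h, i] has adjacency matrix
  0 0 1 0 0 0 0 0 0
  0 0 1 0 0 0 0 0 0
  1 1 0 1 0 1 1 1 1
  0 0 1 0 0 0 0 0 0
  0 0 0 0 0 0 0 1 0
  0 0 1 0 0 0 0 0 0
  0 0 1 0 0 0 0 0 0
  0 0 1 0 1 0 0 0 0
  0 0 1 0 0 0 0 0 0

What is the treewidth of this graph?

A width-1 tree decomposition is:
Bags: B1 = {c, h}  B2 = {a, c}  B3 = {c, f}  B4 = {b, c}  B5 = {c, g}  B6 = {e, h}  B7 = {c, d}  B8 = {c, i}
Tree: B1–B2, B1–B3, B3–B4, B1–B5, B1–B6, B5–B7, B3–B8
Every bag has size at most 2, so the width is 2 − 1 = 1 and tw(G) ≤ 1. G has an edge, so its treewidth is at least 1. Hence tw(G) = 1 exactly.

1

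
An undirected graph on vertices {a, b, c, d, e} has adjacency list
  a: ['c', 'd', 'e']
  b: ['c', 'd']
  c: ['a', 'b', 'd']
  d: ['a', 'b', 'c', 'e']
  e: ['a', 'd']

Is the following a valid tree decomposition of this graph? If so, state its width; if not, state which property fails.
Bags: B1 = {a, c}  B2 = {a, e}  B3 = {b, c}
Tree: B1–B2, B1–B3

No — vertex d appears in no bag.

A tree decomposition must satisfy three properties: every vertex lies in some bag; for every edge, both endpoints lie together in some bag; and for every vertex, the bags containing it form a connected subtree. Here vertex d appears in no bag, so the decomposition is invalid.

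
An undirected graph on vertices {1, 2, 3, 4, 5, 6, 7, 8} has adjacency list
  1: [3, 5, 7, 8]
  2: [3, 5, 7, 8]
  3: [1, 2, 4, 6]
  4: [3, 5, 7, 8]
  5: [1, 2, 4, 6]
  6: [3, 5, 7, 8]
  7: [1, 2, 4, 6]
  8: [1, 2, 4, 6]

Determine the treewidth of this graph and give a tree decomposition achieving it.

Every bag has size at most 5, so the width is 5 − 1 = 4 and tw(G) ≤ 4. For the lower bound: the 5 vertex sets {2,7}, {1,3}, {4,5}, {6}, {8} are disjoint, each induces a connected subgraph, and every pair is joined by at least one edge of G. Contracting each set to a single vertex therefore yields K_{5} as a minor, and since treewidth is minor-monotone, tw(G) ≥ tw(K_{5}) = 4. The upper and lower bounds meet at 4, so that is the treewidth.

Treewidth 4.
One such decomposition:
Bags: B1 = {1, 2, 4, 6, 7}  B2 = {1, 2, 3, 4, 6}  B3 = {1, 2, 4, 5, 6}  B4 = {1, 2, 4, 6, 8}
Tree: B1–B2, B2–B3, B3–B4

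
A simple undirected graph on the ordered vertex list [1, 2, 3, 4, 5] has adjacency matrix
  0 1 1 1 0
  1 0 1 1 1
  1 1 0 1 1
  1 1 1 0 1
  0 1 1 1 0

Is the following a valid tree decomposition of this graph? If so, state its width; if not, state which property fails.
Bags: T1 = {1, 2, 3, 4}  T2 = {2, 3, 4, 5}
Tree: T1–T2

Every vertex of G appears in some bag (union = {1, 2, 3, 4, 5}); every edge is covered by a bag; and for each vertex v the set of bags containing v is connected in the bag tree. The decomposition is therefore valid. The largest bag has 4 vertices, so the width is 3.

Yes; width 3.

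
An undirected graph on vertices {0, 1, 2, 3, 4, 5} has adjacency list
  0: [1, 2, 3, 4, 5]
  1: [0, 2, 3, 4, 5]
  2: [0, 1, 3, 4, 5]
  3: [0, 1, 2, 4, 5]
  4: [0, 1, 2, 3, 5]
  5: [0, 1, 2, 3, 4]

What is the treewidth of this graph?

5

A width-5 tree decomposition is:
Bags: B1 = {0, 1, 2, 3, 4, 5}
Tree: (single bag)
A single bag containing all 6 vertices is trivially a valid decomposition of width 5. Conversely, {0, 1, 2, 3, 4, 5} is a clique of size 6, and the vertices of any clique must share a bag in every tree decomposition; so some bag has ≥ 6 vertices and tw(G) ≥ 5. Combining the bounds, tw(G) = 5.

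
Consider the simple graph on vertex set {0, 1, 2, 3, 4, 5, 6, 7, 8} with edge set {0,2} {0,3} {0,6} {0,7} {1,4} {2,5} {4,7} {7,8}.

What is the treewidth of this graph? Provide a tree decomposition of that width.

Treewidth 1.
One optimal decomposition is:
Bags: B1 = {4, 7}  B2 = {1, 4}  B3 = {0, 7}  B4 = {7, 8}  B5 = {0, 3}  B6 = {0, 2}  B7 = {0, 6}  B8 = {2, 5}
Tree: B1–B2, B1–B3, B3–B4, B3–B5, B3–B6, B5–B7, B6–B8

Every bag has size at most 2, so the width is 2 − 1 = 1 and tw(G) ≤ 1. Since G has at least one edge (e.g. 7–4), it is not an edgeless graph, so tw(G) ≥ 1. Combining the bounds, tw(G) = 1.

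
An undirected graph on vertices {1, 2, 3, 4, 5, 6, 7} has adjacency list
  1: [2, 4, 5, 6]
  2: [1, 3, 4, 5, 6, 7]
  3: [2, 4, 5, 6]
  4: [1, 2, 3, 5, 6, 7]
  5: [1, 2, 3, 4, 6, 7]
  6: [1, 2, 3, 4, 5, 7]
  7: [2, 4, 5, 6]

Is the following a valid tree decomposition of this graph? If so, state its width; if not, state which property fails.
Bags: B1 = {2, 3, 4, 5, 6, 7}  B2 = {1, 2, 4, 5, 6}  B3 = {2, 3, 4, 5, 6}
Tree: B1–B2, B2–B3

A tree decomposition must satisfy three properties: every vertex lies in some bag; for every edge, both endpoints lie together in some bag; and for every vertex, the bags containing it form a connected subtree. Here bags containing vertex 3 are not connected in the tree, so the decomposition is invalid.

No — bags containing vertex 3 are not connected in the tree.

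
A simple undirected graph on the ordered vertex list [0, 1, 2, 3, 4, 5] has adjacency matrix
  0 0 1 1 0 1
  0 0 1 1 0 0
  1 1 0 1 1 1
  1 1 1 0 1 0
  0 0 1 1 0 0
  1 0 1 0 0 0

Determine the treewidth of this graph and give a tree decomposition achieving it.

The largest bag has 3 vertices, giving width 2; this decomposition certifies tw(G) ≤ 2. For the lower bound, the 3 vertices {0, 2, 3} are pairwise adjacent, and any tree decomposition puts a clique entirely inside one bag — forcing width ≥ 2. Hence tw(G) = 2 exactly.

Treewidth 2.
Bags: B1 = {0, 2, 3}  B2 = {2, 3, 4}  B3 = {1, 2, 3}  B4 = {0, 2, 5}
Tree: B1–B2, B1–B3, B1–B4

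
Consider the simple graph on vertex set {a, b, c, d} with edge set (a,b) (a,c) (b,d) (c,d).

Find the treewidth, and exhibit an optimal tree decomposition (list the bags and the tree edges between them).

Treewidth 2.
Bags: B1 = {b, c, d}  B2 = {a, b, c}
Tree: B1–B2

Every bag has size at most 3, so the width is 3 − 1 = 2 and tw(G) ≤ 2. For the lower bound, G contains the cycle c–d–b–a–c, so G is not a forest; only forests have treewidth ≤ 1, hence tw(G) ≥ 2. Combining the bounds, tw(G) = 2.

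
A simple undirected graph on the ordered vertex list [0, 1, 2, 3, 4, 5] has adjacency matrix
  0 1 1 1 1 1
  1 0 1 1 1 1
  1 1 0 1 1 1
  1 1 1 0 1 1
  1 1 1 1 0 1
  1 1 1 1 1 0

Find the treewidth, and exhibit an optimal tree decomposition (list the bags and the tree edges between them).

Treewidth 5.
One optimal decomposition is:
Bags: B1 = {0, 1, 2, 3, 4, 5}
Tree: (single bag)

With just one bag of size 6, the width is 6 − 1 = 5, so tw(G) ≤ 5. On the other hand G contains the 6-clique {0, 1, 2, 3, 4, 5}. A clique must lie in a single bag of any decomposition, so no decomposition can have width below 5. Therefore the treewidth is 5.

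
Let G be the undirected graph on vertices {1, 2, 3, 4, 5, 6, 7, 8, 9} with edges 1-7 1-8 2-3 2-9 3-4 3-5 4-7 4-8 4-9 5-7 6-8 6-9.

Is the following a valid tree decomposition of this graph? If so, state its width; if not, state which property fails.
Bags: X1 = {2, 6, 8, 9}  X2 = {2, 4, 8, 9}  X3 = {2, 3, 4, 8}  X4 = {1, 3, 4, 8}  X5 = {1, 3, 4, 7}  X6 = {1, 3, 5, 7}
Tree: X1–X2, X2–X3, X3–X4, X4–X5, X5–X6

Yes; width 3.

Every vertex of G appears in some bag (union = {1, 2, 3, 4, 5, 6, 7, 8, 9}); every edge is covered by a bag; and for each vertex v the set of bags containing v is connected in the bag tree. The decomposition is therefore valid. The largest bag has 4 vertices, so the width is 3.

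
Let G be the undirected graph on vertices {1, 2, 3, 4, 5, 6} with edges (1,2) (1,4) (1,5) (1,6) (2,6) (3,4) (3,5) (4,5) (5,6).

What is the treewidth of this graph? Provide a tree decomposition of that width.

Treewidth 2.
One optimal decomposition is:
Bags: B1 = {1, 5, 6}  B2 = {1, 4, 5}  B3 = {1, 2, 6}  B4 = {3, 4, 5}
Tree: B1–B2, B1–B3, B2–B4

The largest bag has 3 vertices, giving width 2; this decomposition certifies tw(G) ≤ 2. On the other hand G contains the 3-clique {1, 2, 6}. A clique must lie in a single bag of any decomposition, so no decomposition can have width below 2. Therefore the treewidth is 2.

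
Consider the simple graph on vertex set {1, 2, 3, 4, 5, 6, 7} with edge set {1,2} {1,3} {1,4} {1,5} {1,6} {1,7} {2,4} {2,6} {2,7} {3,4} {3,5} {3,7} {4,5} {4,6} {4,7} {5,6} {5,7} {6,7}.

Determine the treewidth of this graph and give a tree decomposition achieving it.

The largest bag has 5 vertices, giving width 4; this decomposition certifies tw(G) ≤ 4. Conversely, {1, 2, 4, 6, 7} is a clique of size 5, and the vertices of any clique must share a bag in every tree decomposition; so some bag has ≥ 5 vertices and tw(G) ≥ 4. Therefore the treewidth is 4.

Treewidth 4.
Bags: B1 = {1, 3, 4, 5, 7}  B2 = {1, 4, 5, 6, 7}  B3 = {1, 2, 4, 6, 7}
Tree: B1–B2, B2–B3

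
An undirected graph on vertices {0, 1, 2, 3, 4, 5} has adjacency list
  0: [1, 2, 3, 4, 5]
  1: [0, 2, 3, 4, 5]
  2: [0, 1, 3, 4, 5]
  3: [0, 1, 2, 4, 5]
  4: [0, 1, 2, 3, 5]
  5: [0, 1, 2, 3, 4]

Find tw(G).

A width-5 tree decomposition is:
Bags: B1 = {0, 1, 2, 3, 4, 5}
Tree: (single bag)
With just one bag of size 6, the width is 6 − 1 = 5, so tw(G) ≤ 5. For the lower bound, the 6 vertices {0, 1, 2, 3, 4, 5} are pairwise adjacent, and any tree decomposition puts a clique entirely inside one bag — forcing width ≥ 5. Therefore the treewidth is 5.

5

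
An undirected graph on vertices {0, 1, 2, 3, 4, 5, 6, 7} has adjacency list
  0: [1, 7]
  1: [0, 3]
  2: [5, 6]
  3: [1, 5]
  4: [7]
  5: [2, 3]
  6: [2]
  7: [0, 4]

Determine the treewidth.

1

A width-1 tree decomposition is:
Bags: B1 = {2, 6}  B2 = {2, 5}  B3 = {3, 5}  B4 = {1, 3}  B5 = {0, 1}  B6 = {0, 7}  B7 = {4, 7}
Tree: B1–B2, B2–B3, B3–B4, B4–B5, B5–B6, B6–B7
Each bag holds 2 vertices, so the decomposition has width 1, which upper-bounds the treewidth. Any graph with an edge has treewidth ≥ 1, and G has the edge 6–2. Hence tw(G) = 1 exactly.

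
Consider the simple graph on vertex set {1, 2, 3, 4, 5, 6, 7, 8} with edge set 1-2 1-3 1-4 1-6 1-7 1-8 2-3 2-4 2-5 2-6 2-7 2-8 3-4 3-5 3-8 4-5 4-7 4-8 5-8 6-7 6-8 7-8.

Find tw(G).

4

A width-4 tree decomposition is:
Bags: B1 = {1, 2, 4, 7, 8}  B2 = {1, 2, 3, 4, 8}  B3 = {1, 2, 6, 7, 8}  B4 = {2, 3, 4, 5, 8}
Tree: B1–B2, B1–B3, B2–B4
Each bag holds 5 vertices, so the decomposition has width 4, which upper-bounds the treewidth. Conversely, {1, 2, 3, 4, 8} is a clique of size 5, and the vertices of any clique must share a bag in every tree decomposition; so some bag has ≥ 5 vertices and tw(G) ≥ 4. Combining the bounds, tw(G) = 4.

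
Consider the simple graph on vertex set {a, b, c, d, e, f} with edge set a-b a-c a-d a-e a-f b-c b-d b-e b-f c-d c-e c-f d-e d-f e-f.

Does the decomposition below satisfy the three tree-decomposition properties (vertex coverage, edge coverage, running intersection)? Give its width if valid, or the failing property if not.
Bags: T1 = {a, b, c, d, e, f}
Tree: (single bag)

Checking the three conditions: (i) the bags cover all of {a, b, c, d, e, f}; (ii) for each edge, some bag contains both endpoints; (iii) the bags containing any fixed vertex form a subtree. All hold, so the decomposition is valid with width 6 − 1 = 5.

Yes; width 5.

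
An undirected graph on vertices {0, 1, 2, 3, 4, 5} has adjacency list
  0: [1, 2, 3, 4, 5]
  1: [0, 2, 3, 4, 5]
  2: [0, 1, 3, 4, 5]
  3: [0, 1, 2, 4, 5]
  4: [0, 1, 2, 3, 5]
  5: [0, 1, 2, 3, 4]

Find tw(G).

5

A width-5 tree decomposition is:
Bags: B1 = {0, 1, 2, 3, 4, 5}
Tree: (single bag)
A single bag containing all 6 vertices is trivially a valid decomposition of width 5. On the other hand G contains the 6-clique {0, 1, 2, 3, 4, 5}. A clique must lie in a single bag of any decomposition, so no decomposition can have width below 5. Therefore the treewidth is 5.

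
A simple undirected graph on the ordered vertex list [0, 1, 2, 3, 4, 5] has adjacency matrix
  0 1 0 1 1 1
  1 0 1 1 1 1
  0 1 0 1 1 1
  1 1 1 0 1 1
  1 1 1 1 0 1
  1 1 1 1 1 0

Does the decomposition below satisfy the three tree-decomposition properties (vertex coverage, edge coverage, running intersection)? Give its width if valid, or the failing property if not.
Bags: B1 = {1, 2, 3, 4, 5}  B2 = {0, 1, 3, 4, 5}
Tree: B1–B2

Checking the three conditions: (i) the bags cover all of {0, 1, 2, 3, 4, 5}; (ii) for each edge, some bag contains both endpoints; (iii) the bags containing any fixed vertex form a subtree. All hold, so the decomposition is valid with width 5 − 1 = 4.

Yes; width 4.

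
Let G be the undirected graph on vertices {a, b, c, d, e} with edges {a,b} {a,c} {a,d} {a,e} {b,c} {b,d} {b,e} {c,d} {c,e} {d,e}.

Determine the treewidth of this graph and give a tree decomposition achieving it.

With just one bag of size 5, the width is 5 − 1 = 4, so tw(G) ≤ 4. On the other hand G contains the 5-clique {a, b, c, d, e}. A clique must lie in a single bag of any decomposition, so no decomposition can have width below 4. Combining the bounds, tw(G) = 4.

Treewidth 4.
One optimal decomposition is:
Bags: B1 = {a, b, c, d, e}
Tree: (single bag)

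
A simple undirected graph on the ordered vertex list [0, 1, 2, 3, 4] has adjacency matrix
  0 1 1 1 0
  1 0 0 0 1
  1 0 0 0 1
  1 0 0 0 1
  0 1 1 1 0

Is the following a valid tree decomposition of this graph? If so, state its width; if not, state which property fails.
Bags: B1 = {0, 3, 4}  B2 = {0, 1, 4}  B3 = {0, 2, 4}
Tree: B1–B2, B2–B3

Vertex coverage: the bags together contain {0, 1, 2, 3, 4}, the full vertex set. Edge coverage: each edge of G has both endpoints in at least one bag. Running intersection: for every vertex, the bags containing it form a connected subtree. All three properties hold, so this is a valid tree decomposition of width max|bag| − 1 = 2, and hence tw(G) ≤ 2.

Yes; width 2.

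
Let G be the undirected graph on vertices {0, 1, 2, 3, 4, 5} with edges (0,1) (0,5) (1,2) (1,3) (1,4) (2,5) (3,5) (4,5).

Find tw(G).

A width-2 tree decomposition is:
Bags: B1 = {1, 2, 5}  B2 = {1, 3, 5}  B3 = {0, 1, 5}  B4 = {1, 4, 5}
Tree: B1–B2, B2–B3, B3–B4
Each bag holds 3 vertices, so the decomposition has width 2, which upper-bounds the treewidth. For the lower bound, G contains the cycle 2–1–3–5–2, so G is not a forest; only forests have treewidth ≤ 1, hence tw(G) ≥ 2. Hence tw(G) = 2 exactly.

2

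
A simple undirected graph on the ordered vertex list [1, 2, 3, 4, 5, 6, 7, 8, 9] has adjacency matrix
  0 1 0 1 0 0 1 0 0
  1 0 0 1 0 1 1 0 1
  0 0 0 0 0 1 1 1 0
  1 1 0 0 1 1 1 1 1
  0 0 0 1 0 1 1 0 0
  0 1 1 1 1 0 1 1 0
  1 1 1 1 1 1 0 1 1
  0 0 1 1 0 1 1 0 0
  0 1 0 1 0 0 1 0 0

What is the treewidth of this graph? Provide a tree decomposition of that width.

Treewidth 3.
One optimal decomposition is:
Bags: B1 = {1, 2, 4, 7}  B2 = {2, 4, 7, 9}  B3 = {2, 4, 6, 7}  B4 = {4, 5, 6, 7}  B5 = {4, 6, 7, 8}  B6 = {3, 6, 7, 8}
Tree: B1–B2, B2–B3, B3–B4, B3–B5, B5–B6

The largest bag has 4 vertices, giving width 3; this decomposition certifies tw(G) ≤ 3. On the other hand G contains the 4-clique {3, 6, 7, 8}. A clique must lie in a single bag of any decomposition, so no decomposition can have width below 3. Hence tw(G) = 3 exactly.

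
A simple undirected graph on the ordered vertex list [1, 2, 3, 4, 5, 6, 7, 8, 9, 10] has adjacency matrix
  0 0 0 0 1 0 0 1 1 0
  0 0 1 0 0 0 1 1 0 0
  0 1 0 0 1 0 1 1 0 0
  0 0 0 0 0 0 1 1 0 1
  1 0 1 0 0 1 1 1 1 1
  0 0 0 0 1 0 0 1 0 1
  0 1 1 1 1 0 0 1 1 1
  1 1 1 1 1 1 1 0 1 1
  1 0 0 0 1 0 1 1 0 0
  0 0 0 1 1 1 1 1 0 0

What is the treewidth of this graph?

3

A width-3 tree decomposition is:
Bags: B1 = {2, 3, 7, 8}  B2 = {3, 5, 7, 8}  B3 = {5, 7, 8, 10}  B4 = {5, 7, 8, 9}  B5 = {5, 6, 8, 10}  B6 = {1, 5, 8, 9}  B7 = {4, 7, 8, 10}
Tree: B1–B2, B2–B3, B3–B4, B3–B5, B4–B6, B3–B7
The largest bag has 4 vertices, giving width 3; this decomposition certifies tw(G) ≤ 3. On the other hand G contains the 4-clique {2, 3, 7, 8}. A clique must lie in a single bag of any decomposition, so no decomposition can have width below 3. The upper and lower bounds meet at 3, so that is the treewidth.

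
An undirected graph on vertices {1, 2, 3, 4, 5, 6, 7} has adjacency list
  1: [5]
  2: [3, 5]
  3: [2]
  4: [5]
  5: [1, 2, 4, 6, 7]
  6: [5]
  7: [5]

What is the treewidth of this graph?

1

A width-1 tree decomposition is:
Bags: B1 = {2, 5}  B2 = {2, 3}  B3 = {1, 5}  B4 = {5, 7}  B5 = {5, 6}  B6 = {4, 5}
Tree: B1–B2, B1–B3, B3–B4, B3–B5, B1–B6
Each bag holds 2 vertices, so the decomposition has width 1, which upper-bounds the treewidth. Since G has at least one edge (e.g. 5–2), it is not an edgeless graph, so tw(G) ≥ 1. The upper and lower bounds meet at 1, so that is the treewidth.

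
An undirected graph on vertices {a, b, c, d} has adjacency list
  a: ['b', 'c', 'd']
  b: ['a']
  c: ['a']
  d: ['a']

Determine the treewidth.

1

A width-1 tree decomposition is:
Bags: B1 = {a, b}  B2 = {a, c}  B3 = {a, d}
Tree: B1–B2, B2–B3
Every bag has size at most 2, so the width is 2 − 1 = 1 and tw(G) ≤ 1. Any graph with an edge has treewidth ≥ 1, and G has the edge a–b. Therefore the treewidth is 1.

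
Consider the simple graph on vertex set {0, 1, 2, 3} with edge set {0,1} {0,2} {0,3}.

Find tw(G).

A width-1 tree decomposition is:
Bags: B1 = {0, 2}  B2 = {0, 1}  B3 = {0, 3}
Tree: B1–B2, B2–B3
The largest bag has 2 vertices, giving width 1; this decomposition certifies tw(G) ≤ 1. Any graph with an edge has treewidth ≥ 1, and G has the edge 0–2. The upper and lower bounds meet at 1, so that is the treewidth.

1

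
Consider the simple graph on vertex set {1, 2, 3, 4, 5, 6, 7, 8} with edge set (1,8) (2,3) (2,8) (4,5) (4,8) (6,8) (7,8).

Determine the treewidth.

1

A width-1 tree decomposition is:
Bags: B1 = {6, 8}  B2 = {7, 8}  B3 = {4, 8}  B4 = {2, 8}  B5 = {1, 8}  B6 = {4, 5}  B7 = {2, 3}
Tree: B1–B2, B1–B3, B1–B4, B1–B5, B3–B6, B4–B7
Each bag holds 2 vertices, so the decomposition has width 1, which upper-bounds the treewidth. Since G has at least one edge (e.g. 8–6), it is not an edgeless graph, so tw(G) ≥ 1. The upper and lower bounds meet at 1, so that is the treewidth.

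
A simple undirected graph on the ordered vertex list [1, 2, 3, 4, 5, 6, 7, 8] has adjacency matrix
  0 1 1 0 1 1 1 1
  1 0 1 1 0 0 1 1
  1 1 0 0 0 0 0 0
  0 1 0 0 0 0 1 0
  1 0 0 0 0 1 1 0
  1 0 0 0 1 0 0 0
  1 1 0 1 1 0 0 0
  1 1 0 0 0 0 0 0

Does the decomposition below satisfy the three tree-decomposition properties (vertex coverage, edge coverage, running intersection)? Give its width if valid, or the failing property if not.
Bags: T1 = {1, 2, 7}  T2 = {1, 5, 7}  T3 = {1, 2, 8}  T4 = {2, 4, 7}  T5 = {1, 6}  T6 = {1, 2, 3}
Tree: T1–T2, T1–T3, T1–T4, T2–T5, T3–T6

A tree decomposition must satisfy three properties: every vertex lies in some bag; for every edge, both endpoints lie together in some bag; and for every vertex, the bags containing it form a connected subtree. Here edge (5,6) lies in no bag, so the decomposition is invalid.

No — edge (5,6) lies in no bag.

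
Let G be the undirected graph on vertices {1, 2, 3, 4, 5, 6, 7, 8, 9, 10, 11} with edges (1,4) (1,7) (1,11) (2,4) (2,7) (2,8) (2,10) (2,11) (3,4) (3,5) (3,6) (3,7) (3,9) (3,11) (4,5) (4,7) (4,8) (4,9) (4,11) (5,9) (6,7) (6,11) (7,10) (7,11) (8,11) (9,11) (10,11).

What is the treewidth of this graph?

3

A width-3 tree decomposition is:
Bags: B1 = {2, 4, 7, 11}  B2 = {2, 4, 8, 11}  B3 = {3, 4, 7, 11}  B4 = {3, 4, 9, 11}  B5 = {3, 6, 7, 11}  B6 = {2, 7, 10, 11}  B7 = {1, 4, 7, 11}  B8 = {3, 4, 5, 9}
Tree: B1–B2, B1–B3, B3–B4, B3–B5, B1–B6, B3–B7, B4–B8
The largest bag has 4 vertices, giving width 3; this decomposition certifies tw(G) ≤ 3. For the lower bound, the 4 vertices {2, 7, 10, 11} are pairwise adjacent, and any tree decomposition puts a clique entirely inside one bag — forcing width ≥ 3. Therefore the treewidth is 3.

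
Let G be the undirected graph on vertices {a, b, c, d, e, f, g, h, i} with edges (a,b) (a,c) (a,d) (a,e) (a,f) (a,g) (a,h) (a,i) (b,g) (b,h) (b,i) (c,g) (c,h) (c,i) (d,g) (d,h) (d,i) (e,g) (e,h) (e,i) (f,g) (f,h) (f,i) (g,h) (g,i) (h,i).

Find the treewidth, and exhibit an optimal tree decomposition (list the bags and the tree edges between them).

Each bag holds 5 vertices, so the decomposition has width 4, which upper-bounds the treewidth. On the other hand G contains the 5-clique {a, d, g, h, i}. A clique must lie in a single bag of any decomposition, so no decomposition can have width below 4. Therefore the treewidth is 4.

Treewidth 4.
One optimal decomposition is:
Bags: B1 = {a, e, g, h, i}  B2 = {a, b, g, h, i}  B3 = {a, c, g, h, i}  B4 = {a, f, g, h, i}  B5 = {a, d, g, h, i}
Tree: B1–B2, B1–B3, B2–B4, B4–B5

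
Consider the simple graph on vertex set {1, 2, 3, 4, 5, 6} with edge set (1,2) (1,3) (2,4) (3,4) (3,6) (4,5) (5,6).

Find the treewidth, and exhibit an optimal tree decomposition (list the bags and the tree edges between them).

Each bag holds 3 vertices, so the decomposition has width 2, which upper-bounds the treewidth. The edges 2–1–3–4–2 form a cycle, so G is not a tree and its treewidth is at least 2. Hence tw(G) = 2 exactly.

Treewidth 2.
Bags: B1 = {1, 2, 4}  B2 = {1, 3, 4}  B3 = {3, 4, 5}  B4 = {3, 5, 6}
Tree: B1–B2, B2–B3, B3–B4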